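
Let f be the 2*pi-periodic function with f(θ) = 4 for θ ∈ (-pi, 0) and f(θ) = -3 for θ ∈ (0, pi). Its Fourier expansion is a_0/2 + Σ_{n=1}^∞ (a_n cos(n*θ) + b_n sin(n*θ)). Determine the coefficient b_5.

b_5 = 1/pi ∫_{-pi}^{pi} f(θ) sin(5*θ) dθ.
Split the integral at the breakpoints.
Directly, an antiderivative of (4) sin(5*θ) is -4*cos(5*θ)/5; evaluating from -pi to 0: ∫_{-pi}^{0} (4) sin(5*θ) dθ = (-4/5) - (4/5) = -8/5.
Directly, an antiderivative of (-3) sin(5*θ) is 3*cos(5*θ)/5; evaluating from 0 to pi: ∫_{0}^{pi} (-3) sin(5*θ) dθ = (-3/5) - (3/5) = -6/5.
Summing the pieces and multiplying by (1/pi) gives b_5 = -14/(5*pi).

-14/(5*pi)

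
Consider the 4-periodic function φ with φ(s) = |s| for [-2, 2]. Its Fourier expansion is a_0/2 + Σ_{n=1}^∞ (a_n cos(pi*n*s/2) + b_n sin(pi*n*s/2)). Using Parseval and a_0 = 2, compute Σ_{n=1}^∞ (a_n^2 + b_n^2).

Parseval: a_0^2/2 + Σ_{n≥1} (a_n^2+b_n^2) = 1/2 ∫_{-2}^{2} φ(s)^2 ds = 8/3.
Subtract a_0^2/2 = 2: Σ (a_n^2+b_n^2) = 2/3.

2/3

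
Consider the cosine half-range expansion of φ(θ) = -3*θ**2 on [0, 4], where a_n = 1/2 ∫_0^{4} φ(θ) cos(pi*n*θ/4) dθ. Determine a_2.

-48/pi**2

a_2 = 1/2 ∫_0^{4} (-3*θ**2) cos(pi*θ/2) dθ.
Integrating by parts twice (tabular method), an antiderivative of (-3*θ**2) cos(pi*θ/2) is -6*θ**2*sin(pi*θ/2)/pi - 24*θ*cos(pi*θ/2)/pi**2 + 48*sin(pi*θ/2)/pi**3; evaluating from 0 to 4: ∫_{0}^{4} (-3*θ**2) cos(pi*θ/2) dθ = (-96/pi**2) - (0) = -96/pi**2.
Hence a_2 = (1/2)·(-96/pi**2) = -48/pi**2.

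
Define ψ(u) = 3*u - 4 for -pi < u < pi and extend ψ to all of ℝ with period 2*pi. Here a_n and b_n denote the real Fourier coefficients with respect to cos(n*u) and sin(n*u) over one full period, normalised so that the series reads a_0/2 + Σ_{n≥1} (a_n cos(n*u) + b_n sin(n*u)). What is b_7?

6/7

b_7 = 1/pi ∫_{-pi}^{pi} ψ(u) sin(7*u) du.
Integrating by parts (boundary term plus one more integral), an antiderivative of (3*u - 4) sin(7*u) is -3*u*cos(7*u)/7 + 3*sin(7*u)/49 + 4*cos(7*u)/7; evaluating from -pi to pi: ∫_{-pi}^{pi} (3*u - 4) sin(7*u) du = (-4/7 + 3*pi/7) - (-3*pi/7 - 4/7) = 6*pi/7.
Hence b_7 = (1/pi)·(6*pi/7) = 6/7.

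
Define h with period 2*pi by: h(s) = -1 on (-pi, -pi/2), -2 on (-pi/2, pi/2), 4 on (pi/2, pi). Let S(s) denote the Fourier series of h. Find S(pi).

3/2

s = pi differs from s = -pi by 1 full period(s), and the series is 2*pi-periodic.
At s = -pi the one-sided limits are h(-pi^-) = 4 and h(-pi^+) = -1.
By Dirichlet's theorem the series converges to their average, [(4) + (-1)]/2 = 3/2.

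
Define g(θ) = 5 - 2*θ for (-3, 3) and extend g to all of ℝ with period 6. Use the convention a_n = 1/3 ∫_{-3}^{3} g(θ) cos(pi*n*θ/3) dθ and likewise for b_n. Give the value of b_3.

b_3 = 1/3 ∫_{-3}^{3} g(θ) sin(pi*θ) dθ.
Integrating by parts (boundary term plus one more integral), an antiderivative of (5 - 2*θ) sin(pi*θ) is 2*θ*cos(pi*θ)/pi - 2*sin(pi*θ)/pi**2 - 5*cos(pi*θ)/pi; evaluating from -3 to 3: ∫_{-3}^{3} (5 - 2*θ) sin(pi*θ) dθ = (-1/pi) - (11/pi) = -12/pi.
Hence b_3 = (1/3)·(-12/pi) = -4/pi.

-4/pi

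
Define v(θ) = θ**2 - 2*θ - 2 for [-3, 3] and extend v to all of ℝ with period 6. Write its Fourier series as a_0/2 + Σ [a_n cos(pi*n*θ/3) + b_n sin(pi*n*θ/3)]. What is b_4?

b_4 = 1/3 ∫_{-3}^{3} v(θ) sin(4*pi*θ/3) dθ.
Integrating by parts twice (tabular method), an antiderivative of (θ**2 - 2*θ - 2) sin(4*pi*θ/3) is -3*θ**2*cos(4*pi*θ/3)/(4*pi) + 9*θ*sin(4*pi*θ/3)/(8*pi**2) + 3*θ*cos(4*pi*θ/3)/(2*pi) - 9*sin(4*pi*θ/3)/(8*pi**2) + 27*cos(4*pi*θ/3)/(32*pi**3) + 3*cos(4*pi*θ/3)/(2*pi); evaluating from -3 to 3: ∫_{-3}^{3} (θ**2 - 2*θ - 2) sin(4*pi*θ/3) dθ = (3*(9 - 8*pi**2)/(32*pi**3)) - (3*(9 - 104*pi**2)/(32*pi**3)) = 9/pi.
Hence b_4 = (1/3)·(9/pi) = 3/pi.

3/pi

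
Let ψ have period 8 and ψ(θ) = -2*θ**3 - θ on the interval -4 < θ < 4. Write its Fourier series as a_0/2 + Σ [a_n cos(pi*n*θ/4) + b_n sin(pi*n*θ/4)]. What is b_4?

b_4 = 1/4 ∫_{-4}^{4} ψ(θ) sin(pi*θ) dθ.
ψ is odd and sin(pi*θ) is odd, so the integrand is even and b_4 = 1/2 ∫_0^{4} ψ(θ) sin(pi*θ) dθ.
Integrating by parts three times (tabular method), an antiderivative of (-2*θ**3 - θ) sin(pi*θ) is 2*θ**3*cos(pi*θ)/pi - 6*θ**2*sin(pi*θ)/pi**2 - 12*θ*cos(pi*θ)/pi**3 + θ*cos(pi*θ)/pi - sin(pi*θ)/pi**2 + 12*sin(pi*θ)/pi**4; evaluating from 0 to 4: ∫_{0}^{4} (-2*θ**3 - θ) sin(pi*θ) dθ = (-48/pi**3 + 132/pi) - (0) = -48/pi**3 + 132/pi.
Hence b_4 = (1/2)·(-48/pi**3 + 132/pi) = -24/pi**3 + 66/pi.

-24/pi**3 + 66/pi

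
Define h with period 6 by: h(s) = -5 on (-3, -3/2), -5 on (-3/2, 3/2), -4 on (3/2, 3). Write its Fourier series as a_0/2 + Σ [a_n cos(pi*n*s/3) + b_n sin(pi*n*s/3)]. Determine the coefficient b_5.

1/(5*pi)

b_5 = 1/3 ∫_{-3}^{3} h(s) sin(5*pi*s/3) ds.
Split the integral at the breakpoints.
Directly, an antiderivative of (-5) sin(5*pi*s/3) is 3*cos(5*pi*s/3)/pi; evaluating from -3 to -3/2: ∫_{-3}^{-3/2} (-5) sin(5*pi*s/3) ds = (0) - (-3/pi) = 3/pi.
Directly, an antiderivative of (-5) sin(5*pi*s/3) is 3*cos(5*pi*s/3)/pi; evaluating from -3/2 to 3/2: ∫_{-3/2}^{3/2} (-5) sin(5*pi*s/3) ds = (0) - (0) = 0.
Directly, an antiderivative of (-4) sin(5*pi*s/3) is 12*cos(5*pi*s/3)/(5*pi); evaluating from 3/2 to 3: ∫_{3/2}^{3} (-4) sin(5*pi*s/3) ds = (-12/(5*pi)) - (0) = -12/(5*pi).
Summing the pieces and multiplying by (1/3) gives b_5 = 1/(5*pi).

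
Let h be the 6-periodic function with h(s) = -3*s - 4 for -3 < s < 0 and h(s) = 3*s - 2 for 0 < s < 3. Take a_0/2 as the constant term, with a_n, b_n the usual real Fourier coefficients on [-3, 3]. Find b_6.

0

b_6 = 1/3 ∫_{-3}^{3} h(s) sin(2*pi*s) ds.
Split the integral at the breakpoints.
Integrating by parts (boundary term plus one more integral), an antiderivative of (-3*s - 4) sin(2*pi*s) is 3*s*cos(2*pi*s)/(2*pi) - 3*sin(2*pi*s)/(4*pi**2) + 2*cos(2*pi*s)/pi; evaluating from -3 to 0: ∫_{-3}^{0} (-3*s - 4) sin(2*pi*s) ds = (2/pi) - (-5/(2*pi)) = 9/(2*pi).
Integrating by parts (boundary term plus one more integral), an antiderivative of (3*s - 2) sin(2*pi*s) is -3*s*cos(2*pi*s)/(2*pi) + 3*sin(2*pi*s)/(4*pi**2) + cos(2*pi*s)/pi; evaluating from 0 to 3: ∫_{0}^{3} (3*s - 2) sin(2*pi*s) ds = (-7/(2*pi)) - (1/pi) = -9/(2*pi).
Summing the pieces and multiplying by (1/3) gives b_6 = 0.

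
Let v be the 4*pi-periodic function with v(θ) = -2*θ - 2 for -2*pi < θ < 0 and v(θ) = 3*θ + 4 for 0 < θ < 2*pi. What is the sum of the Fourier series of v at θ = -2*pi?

1 + 5*pi

At θ = -2*pi the one-sided limits are v(-2*pi^-) = 4 + 6*pi and v(-2*pi^+) = -2 + 4*pi.
By Dirichlet's theorem the series converges to their average, [(4 + 6*pi) + (-2 + 4*pi)]/2 = 1 + 5*pi.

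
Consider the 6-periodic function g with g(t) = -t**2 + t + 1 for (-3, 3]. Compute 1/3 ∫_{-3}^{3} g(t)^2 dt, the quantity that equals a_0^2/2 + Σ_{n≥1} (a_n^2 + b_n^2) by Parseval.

1/3 ∫_{-3}^{3} g(t)^2 dt = 1/3 · (426/5) = 142/5.

142/5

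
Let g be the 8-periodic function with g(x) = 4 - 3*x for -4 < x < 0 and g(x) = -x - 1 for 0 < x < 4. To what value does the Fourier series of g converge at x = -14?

x = -14 differs from x = 2 by -2 full period(s), and the series is 8-periodic.
g is continuous at x = 2 with value -3, so the series converges to -3 there.

-3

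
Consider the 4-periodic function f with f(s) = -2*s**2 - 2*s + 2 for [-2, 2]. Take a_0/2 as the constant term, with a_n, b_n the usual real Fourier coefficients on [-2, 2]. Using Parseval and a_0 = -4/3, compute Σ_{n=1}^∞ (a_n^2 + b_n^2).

Parseval: a_0^2/2 + Σ_{n≥1} (a_n^2+b_n^2) = 1/2 ∫_{-2}^{2} f(s)^2 ds = 344/15.
Subtract a_0^2/2 = 8/9: Σ (a_n^2+b_n^2) = 992/45.

992/45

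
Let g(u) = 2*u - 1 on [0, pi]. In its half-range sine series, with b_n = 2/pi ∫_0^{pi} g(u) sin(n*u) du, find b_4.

b_4 = 2/pi ∫_0^{pi} (2*u - 1) sin(4*u) du.
Integrating by parts (boundary term plus one more integral), an antiderivative of (2*u - 1) sin(4*u) is -u*cos(4*u)/2 + sin(4*u)/8 + cos(4*u)/4; evaluating from 0 to pi: ∫_{0}^{pi} (2*u - 1) sin(4*u) du = (1/4 - pi/2) - (1/4) = -pi/2.
Hence b_4 = (2/pi)·(-pi/2) = -1.

-1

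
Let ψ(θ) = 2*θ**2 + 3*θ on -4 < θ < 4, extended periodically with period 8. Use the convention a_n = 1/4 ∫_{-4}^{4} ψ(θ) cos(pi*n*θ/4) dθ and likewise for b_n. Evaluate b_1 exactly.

24/pi

b_1 = 1/4 ∫_{-4}^{4} ψ(θ) sin(pi*θ/4) dθ.
Integrating by parts twice (tabular method), an antiderivative of (2*θ**2 + 3*θ) sin(pi*θ/4) is -8*θ**2*cos(pi*θ/4)/pi + 64*θ*sin(pi*θ/4)/pi**2 - 12*θ*cos(pi*θ/4)/pi + 48*sin(pi*θ/4)/pi**2 + 256*cos(pi*θ/4)/pi**3; evaluating from -4 to 4: ∫_{-4}^{4} (2*θ**2 + 3*θ) sin(pi*θ/4) dθ = (-256/pi**3 + 176/pi) - (-256/pi**3 + 80/pi) = 96/pi.
Hence b_1 = (1/4)·(96/pi) = 24/pi.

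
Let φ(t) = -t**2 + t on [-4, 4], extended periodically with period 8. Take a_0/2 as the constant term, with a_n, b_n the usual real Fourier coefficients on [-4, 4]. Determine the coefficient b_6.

b_6 = 1/4 ∫_{-4}^{4} φ(t) sin(3*pi*t/2) dt.
Integrating by parts twice (tabular method), an antiderivative of (-t**2 + t) sin(3*pi*t/2) is 2*t**2*cos(3*pi*t/2)/(3*pi) - 8*t*sin(3*pi*t/2)/(9*pi**2) - 2*t*cos(3*pi*t/2)/(3*pi) + 4*sin(3*pi*t/2)/(9*pi**2) - 16*cos(3*pi*t/2)/(27*pi**3); evaluating from -4 to 4: ∫_{-4}^{4} (-t**2 + t) sin(3*pi*t/2) dt = (-16/(27*pi**3) + 8/pi) - (8*(-2 + 45*pi**2)/(27*pi**3)) = -16/(3*pi).
Hence b_6 = (1/4)·(-16/(3*pi)) = -4/(3*pi).

-4/(3*pi)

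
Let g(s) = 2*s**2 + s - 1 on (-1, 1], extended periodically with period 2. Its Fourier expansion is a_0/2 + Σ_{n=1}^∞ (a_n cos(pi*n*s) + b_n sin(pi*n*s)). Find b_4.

-1/(2*pi)

b_4 = ∫_{-1}^{1} g(s) sin(4*pi*s) ds.
Integrating by parts twice (tabular method), an antiderivative of (2*s**2 + s - 1) sin(4*pi*s) is -s**2*cos(4*pi*s)/(2*pi) + s*sin(4*pi*s)/(4*pi**2) - s*cos(4*pi*s)/(4*pi) + sin(4*pi*s)/(16*pi**2) + cos(4*pi*s)/(16*pi**3) + cos(4*pi*s)/(4*pi); evaluating from -1 to 1: ∫_{-1}^{1} (2*s**2 + s - 1) sin(4*pi*s) ds = ((1 - 8*pi**2)/(16*pi**3)) - (1/(16*pi**3)) = -1/(2*pi).
Hence b_4 = -1/(2*pi).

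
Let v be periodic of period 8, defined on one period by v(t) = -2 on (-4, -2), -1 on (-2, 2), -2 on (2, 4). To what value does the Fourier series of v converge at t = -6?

-3/2

t = -6 differs from t = 2 by -1 full period(s), and the series is 8-periodic.
At t = 2 the one-sided limits are v(2^-) = -1 and v(2^+) = -2.
By Dirichlet's theorem the series converges to their average, [(-1) + (-2)]/2 = -3/2.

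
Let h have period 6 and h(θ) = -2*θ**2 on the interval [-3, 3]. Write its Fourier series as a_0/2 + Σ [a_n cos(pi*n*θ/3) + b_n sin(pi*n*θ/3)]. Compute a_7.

a_7 = 1/3 ∫_{-3}^{3} h(θ) cos(7*pi*θ/3) dθ.
h is even and cos(7*pi*θ/3) is even, so the integrand is even and a_7 = 2/3 ∫_0^{3} h(θ) cos(7*pi*θ/3) dθ.
Integrating by parts twice (tabular method), an antiderivative of (-2*θ**2) cos(7*pi*θ/3) is -6*θ**2*sin(7*pi*θ/3)/(7*pi) - 36*θ*cos(7*pi*θ/3)/(49*pi**2) + 108*sin(7*pi*θ/3)/(343*pi**3); evaluating from 0 to 3: ∫_{0}^{3} (-2*θ**2) cos(7*pi*θ/3) dθ = (108/(49*pi**2)) - (0) = 108/(49*pi**2).
Hence a_7 = (2/3)·(108/(49*pi**2)) = 72/(49*pi**2).

72/(49*pi**2)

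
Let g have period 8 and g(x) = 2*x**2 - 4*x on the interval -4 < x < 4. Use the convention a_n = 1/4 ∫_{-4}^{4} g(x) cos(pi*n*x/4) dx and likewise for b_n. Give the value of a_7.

a_7 = 1/4 ∫_{-4}^{4} g(x) cos(7*pi*x/4) dx.
Integrating by parts twice (tabular method), an antiderivative of (2*x**2 - 4*x) cos(7*pi*x/4) is 8*x**2*sin(7*pi*x/4)/(7*pi) - 16*x*sin(7*pi*x/4)/(7*pi) + 64*x*cos(7*pi*x/4)/(49*pi**2) - 256*sin(7*pi*x/4)/(343*pi**3) - 64*cos(7*pi*x/4)/(49*pi**2); evaluating from -4 to 4: ∫_{-4}^{4} (2*x**2 - 4*x) cos(7*pi*x/4) dx = (-192/(49*pi**2)) - (320/(49*pi**2)) = -512/(49*pi**2).
Hence a_7 = (1/4)·(-512/(49*pi**2)) = -128/(49*pi**2).

-128/(49*pi**2)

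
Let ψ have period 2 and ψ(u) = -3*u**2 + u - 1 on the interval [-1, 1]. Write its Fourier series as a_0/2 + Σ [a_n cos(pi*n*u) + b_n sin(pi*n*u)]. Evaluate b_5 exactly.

2/(5*pi)

b_5 = ∫_{-1}^{1} ψ(u) sin(5*pi*u) du.
Integrating by parts twice (tabular method), an antiderivative of (-3*u**2 + u - 1) sin(5*pi*u) is 3*u**2*cos(5*pi*u)/(5*pi) - 6*u*sin(5*pi*u)/(25*pi**2) - u*cos(5*pi*u)/(5*pi) + sin(5*pi*u)/(25*pi**2) - 6*cos(5*pi*u)/(125*pi**3) + cos(5*pi*u)/(5*pi); evaluating from -1 to 1: ∫_{-1}^{1} (-3*u**2 + u - 1) sin(5*pi*u) du = (3*(2 - 25*pi**2)/(125*pi**3)) - ((6/125 - pi**2)/pi**3) = 2/(5*pi).
Hence b_5 = 2/(5*pi).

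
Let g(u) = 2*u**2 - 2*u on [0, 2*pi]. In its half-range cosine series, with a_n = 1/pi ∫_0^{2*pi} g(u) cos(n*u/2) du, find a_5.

16*(1 - 2*pi)/(25*pi)

a_5 = 1/pi ∫_0^{2*pi} (2*u**2 - 2*u) cos(5*u/2) du.
Integrating by parts twice (tabular method), an antiderivative of (2*u**2 - 2*u) cos(5*u/2) is 4*u**2*sin(5*u/2)/5 - 4*u*sin(5*u/2)/5 + 16*u*cos(5*u/2)/25 - 32*sin(5*u/2)/125 - 8*cos(5*u/2)/25; evaluating from 0 to 2*pi: ∫_{0}^{2*pi} (2*u**2 - 2*u) cos(5*u/2) du = (8/25 - 32*pi/25) - (-8/25) = 16/25 - 32*pi/25.
Hence a_5 = (1/pi)·(16/25 - 32*pi/25) = 16*(1 - 2*pi)/(25*pi).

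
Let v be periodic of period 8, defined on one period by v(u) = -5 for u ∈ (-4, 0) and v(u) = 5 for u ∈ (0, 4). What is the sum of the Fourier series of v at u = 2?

v is continuous at u = 2 with value 5, so the series converges to 5 there.

5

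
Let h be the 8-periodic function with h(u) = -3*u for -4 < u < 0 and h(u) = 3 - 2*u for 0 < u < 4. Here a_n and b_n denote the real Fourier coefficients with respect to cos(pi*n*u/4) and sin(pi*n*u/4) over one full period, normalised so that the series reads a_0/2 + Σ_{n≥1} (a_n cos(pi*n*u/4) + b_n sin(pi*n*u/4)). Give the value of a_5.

-8/(25*pi**2)

a_5 = 1/4 ∫_{-4}^{4} h(u) cos(5*pi*u/4) du.
Split the integral at the breakpoints.
Integrating by parts (boundary term plus one more integral), an antiderivative of (-3*u) cos(5*pi*u/4) is -12*u*sin(5*pi*u/4)/(5*pi) - 48*cos(5*pi*u/4)/(25*pi**2); evaluating from -4 to 0: ∫_{-4}^{0} (-3*u) cos(5*pi*u/4) du = (-48/(25*pi**2)) - (48/(25*pi**2)) = -96/(25*pi**2).
Integrating by parts (boundary term plus one more integral), an antiderivative of (3 - 2*u) cos(5*pi*u/4) is -8*u*sin(5*pi*u/4)/(5*pi) + 12*sin(5*pi*u/4)/(5*pi) - 32*cos(5*pi*u/4)/(25*pi**2); evaluating from 0 to 4: ∫_{0}^{4} (3 - 2*u) cos(5*pi*u/4) du = (32/(25*pi**2)) - (-32/(25*pi**2)) = 64/(25*pi**2).
Summing the pieces and multiplying by (1/4) gives a_5 = -8/(25*pi**2).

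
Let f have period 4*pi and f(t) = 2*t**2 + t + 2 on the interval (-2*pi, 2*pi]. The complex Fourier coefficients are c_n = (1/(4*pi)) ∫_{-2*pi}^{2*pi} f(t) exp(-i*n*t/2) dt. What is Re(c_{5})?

-16/25

Since f is real-valued, Re(c_{5}) = (1/(4*pi)) ∫_{-2*pi}^{2*pi} f(t) cos(5*t/2) dt = a_{5}/2.
Integrating by parts twice (tabular method), an antiderivative of (2*t**2 + t + 2) cos(5*t/2) is 4*t**2*sin(5*t/2)/5 + 2*t*sin(5*t/2)/5 + 16*t*cos(5*t/2)/25 + 68*sin(5*t/2)/125 + 4*cos(5*t/2)/25; evaluating from -2*pi to 2*pi: ∫_{-2*pi}^{2*pi} (2*t**2 + t + 2) cos(5*t/2) dt = (-32*pi/25 - 4/25) - (-4/25 + 32*pi/25) = -64*pi/25.
Hence Re(c_{5}) = (1/(4*pi))·(-64*pi/25) = -16/25.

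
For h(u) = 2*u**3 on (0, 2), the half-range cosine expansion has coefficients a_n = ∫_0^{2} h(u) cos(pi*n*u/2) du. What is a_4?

a_4 = ∫_0^{2} (2*u**3) cos(2*pi*u) du.
Integrating by parts three times (tabular method), an antiderivative of (2*u**3) cos(2*pi*u) is u**3*sin(2*pi*u)/pi + 3*u**2*cos(2*pi*u)/(2*pi**2) - 3*u*sin(2*pi*u)/(2*pi**3) - 3*cos(2*pi*u)/(4*pi**4); evaluating from 0 to 2: ∫_{0}^{2} (2*u**3) cos(2*pi*u) du = (3*(-1 + 8*pi**2)/(4*pi**4)) - (-3/(4*pi**4)) = 6/pi**2.
Hence a_4 = 6/pi**2.

6/pi**2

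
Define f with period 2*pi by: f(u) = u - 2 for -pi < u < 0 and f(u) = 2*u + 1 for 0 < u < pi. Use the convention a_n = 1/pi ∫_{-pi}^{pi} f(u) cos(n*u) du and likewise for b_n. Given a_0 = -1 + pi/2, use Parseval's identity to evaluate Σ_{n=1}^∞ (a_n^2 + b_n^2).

9/2 + 9*pi/2 + 37*pi**2/24

Parseval: a_0^2/2 + Σ_{n≥1} (a_n^2+b_n^2) = 1/pi ∫_{-pi}^{pi} f(u)^2 du = 5 + 4*pi + 5*pi**2/3.
Subtract a_0^2/2 = (2 - pi)**2/8: Σ (a_n^2+b_n^2) = 9/2 + 9*pi/2 + 37*pi**2/24.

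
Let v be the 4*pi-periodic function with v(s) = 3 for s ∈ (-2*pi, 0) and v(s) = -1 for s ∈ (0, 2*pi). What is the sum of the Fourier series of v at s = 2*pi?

1

s = 2*pi differs from s = -2*pi by 1 full period(s), and the series is 4*pi-periodic.
At s = -2*pi the one-sided limits are v(-2*pi^-) = -1 and v(-2*pi^+) = 3.
By Dirichlet's theorem the series converges to their average, [(-1) + (3)]/2 = 1.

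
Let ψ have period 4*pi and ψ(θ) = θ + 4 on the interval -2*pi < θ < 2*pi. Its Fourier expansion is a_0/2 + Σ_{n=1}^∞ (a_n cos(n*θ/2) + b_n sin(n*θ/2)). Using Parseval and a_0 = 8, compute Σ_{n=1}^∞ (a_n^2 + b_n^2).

Parseval: a_0^2/2 + Σ_{n≥1} (a_n^2+b_n^2) = (1/(2*pi)) ∫_{-2*pi}^{2*pi} ψ(θ)^2 dθ = 8*pi**2/3 + 32.
Subtract a_0^2/2 = 32: Σ (a_n^2+b_n^2) = 8*pi**2/3.

8*pi**2/3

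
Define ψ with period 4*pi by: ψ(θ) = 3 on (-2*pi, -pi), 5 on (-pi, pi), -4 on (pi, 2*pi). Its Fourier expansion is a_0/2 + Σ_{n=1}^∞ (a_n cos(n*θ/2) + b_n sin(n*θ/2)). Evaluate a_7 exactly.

a_7 = (1/(2*pi)) ∫_{-2*pi}^{2*pi} ψ(θ) cos(7*θ/2) dθ.
Split the integral at the breakpoints.
Directly, an antiderivative of (3) cos(7*θ/2) is 6*sin(7*θ/2)/7; evaluating from -2*pi to -pi: ∫_{-2*pi}^{-pi} (3) cos(7*θ/2) dθ = (6/7) - (0) = 6/7.
Directly, an antiderivative of (5) cos(7*θ/2) is 10*sin(7*θ/2)/7; evaluating from -pi to pi: ∫_{-pi}^{pi} (5) cos(7*θ/2) dθ = (-10/7) - (10/7) = -20/7.
Directly, an antiderivative of (-4) cos(7*θ/2) is -8*sin(7*θ/2)/7; evaluating from pi to 2*pi: ∫_{pi}^{2*pi} (-4) cos(7*θ/2) dθ = (0) - (8/7) = -8/7.
Summing the pieces and multiplying by (1/(2*pi)) gives a_7 = -11/(7*pi).

-11/(7*pi)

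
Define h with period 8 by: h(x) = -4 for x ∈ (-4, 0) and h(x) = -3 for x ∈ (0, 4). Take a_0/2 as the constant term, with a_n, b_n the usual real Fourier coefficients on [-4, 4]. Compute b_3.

2/(3*pi)

b_3 = 1/4 ∫_{-4}^{4} h(x) sin(3*pi*x/4) dx.
Split the integral at the breakpoints.
Directly, an antiderivative of (-4) sin(3*pi*x/4) is 16*cos(3*pi*x/4)/(3*pi); evaluating from -4 to 0: ∫_{-4}^{0} (-4) sin(3*pi*x/4) dx = (16/(3*pi)) - (-16/(3*pi)) = 32/(3*pi).
Directly, an antiderivative of (-3) sin(3*pi*x/4) is 4*cos(3*pi*x/4)/pi; evaluating from 0 to 4: ∫_{0}^{4} (-3) sin(3*pi*x/4) dx = (-4/pi) - (4/pi) = -8/pi.
Summing the pieces and multiplying by (1/4) gives b_3 = 2/(3*pi).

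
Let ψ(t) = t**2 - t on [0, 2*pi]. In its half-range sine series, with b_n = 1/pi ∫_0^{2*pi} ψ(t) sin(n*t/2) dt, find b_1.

-32/pi - 4 + 8*pi

b_1 = 1/pi ∫_0^{2*pi} (t**2 - t) sin(t/2) dt.
Integrating by parts twice (tabular method), an antiderivative of (t**2 - t) sin(t/2) is -2*t**2*cos(t/2) + 8*t*sin(t/2) + 2*t*cos(t/2) - 4*sin(t/2) + 16*cos(t/2); evaluating from 0 to 2*pi: ∫_{0}^{2*pi} (t**2 - t) sin(t/2) dt = (-16 - 4*pi + 8*pi**2) - (16) = -32 - 4*pi + 8*pi**2.
Hence b_1 = (1/pi)·(-32 - 4*pi + 8*pi**2) = -32/pi - 4 + 8*pi.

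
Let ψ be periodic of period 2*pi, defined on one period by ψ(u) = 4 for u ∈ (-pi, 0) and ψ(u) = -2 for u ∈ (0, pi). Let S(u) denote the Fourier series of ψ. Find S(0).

At u = 0 the one-sided limits are ψ(0^-) = 4 and ψ(0^+) = -2.
By Dirichlet's theorem the series converges to their average, [(4) + (-2)]/2 = 1.

1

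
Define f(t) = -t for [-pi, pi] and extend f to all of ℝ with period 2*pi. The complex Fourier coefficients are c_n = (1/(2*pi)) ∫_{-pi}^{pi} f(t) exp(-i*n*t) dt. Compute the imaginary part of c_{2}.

Since f is real-valued, Im(c_{2}) = -(1/(2*pi)) ∫_{-pi}^{pi} f(t) sin(2*t) dt = -b_{2}/2.
f is odd and sin(2*t) is odd, so the integrand is even: ∫_{-pi}^{pi} f(t) sin(2*t) dt = 2∫_0^{pi} f(t) sin(2*t) dt.
Integrating by parts (boundary term plus one more integral), an antiderivative of (-t) sin(2*t) is t*cos(2*t)/2 - sin(2*t)/4; evaluating from 0 to pi: ∫_{0}^{pi} (-t) sin(2*t) dt = (pi/2) - (0) = pi/2.
So ∫_{-pi}^{pi} f(t) sin(2*t) dt = pi.
Hence Im(c_{2}) = (-1/(2*pi))·(pi) = -1/2.

-1/2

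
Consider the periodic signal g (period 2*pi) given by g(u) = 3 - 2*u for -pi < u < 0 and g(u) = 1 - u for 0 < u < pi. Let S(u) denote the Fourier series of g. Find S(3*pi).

pi/2 + 2

u = 3*pi differs from u = pi by 1 full period(s), and the series is 2*pi-periodic.
At u = pi the one-sided limits are g(pi^-) = 1 - pi and g(pi^+) = 3 + 2*pi.
By Dirichlet's theorem the series converges to their average, [(1 - pi) + (3 + 2*pi)]/2 = pi/2 + 2.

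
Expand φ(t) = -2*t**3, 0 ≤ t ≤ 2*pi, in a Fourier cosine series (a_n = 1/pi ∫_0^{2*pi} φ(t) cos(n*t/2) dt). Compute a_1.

-384/pi + 96*pi

a_1 = 1/pi ∫_0^{2*pi} (-2*t**3) cos(t/2) dt.
Integrating by parts three times (tabular method), an antiderivative of (-2*t**3) cos(t/2) is -4*t**3*sin(t/2) - 24*t**2*cos(t/2) + 96*t*sin(t/2) + 192*cos(t/2); evaluating from 0 to 2*pi: ∫_{0}^{2*pi} (-2*t**3) cos(t/2) dt = (-192 + 96*pi**2) - (192) = -384 + 96*pi**2.
Hence a_1 = (1/pi)·(-384 + 96*pi**2) = -384/pi + 96*pi.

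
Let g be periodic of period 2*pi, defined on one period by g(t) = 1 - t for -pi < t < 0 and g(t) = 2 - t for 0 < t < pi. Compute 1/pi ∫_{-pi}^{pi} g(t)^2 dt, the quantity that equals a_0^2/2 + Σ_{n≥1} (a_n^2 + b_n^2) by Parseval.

-pi + 5 + 2*pi**2/3

1/pi ∫_{-pi}^{pi} g(t)^2 dt = 1/pi · (pi*(-3*pi + 15 + 2*pi**2)/3) = -pi + 5 + 2*pi**2/3.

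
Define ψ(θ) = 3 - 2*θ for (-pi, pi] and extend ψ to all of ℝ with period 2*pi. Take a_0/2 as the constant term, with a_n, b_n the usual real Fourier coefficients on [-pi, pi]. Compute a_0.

a_0 = 1/pi ∫_{-pi}^{pi} ψ(θ) dθ = 1/pi · (6*pi) = 6.

6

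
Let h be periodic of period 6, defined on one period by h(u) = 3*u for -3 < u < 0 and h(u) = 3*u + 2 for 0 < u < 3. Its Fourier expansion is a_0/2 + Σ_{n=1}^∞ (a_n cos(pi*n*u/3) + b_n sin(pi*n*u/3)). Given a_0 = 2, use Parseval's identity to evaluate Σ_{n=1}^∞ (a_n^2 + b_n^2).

74

Parseval: a_0^2/2 + Σ_{n≥1} (a_n^2+b_n^2) = 1/3 ∫_{-3}^{3} h(u)^2 du = 76.
Subtract a_0^2/2 = 2: Σ (a_n^2+b_n^2) = 74.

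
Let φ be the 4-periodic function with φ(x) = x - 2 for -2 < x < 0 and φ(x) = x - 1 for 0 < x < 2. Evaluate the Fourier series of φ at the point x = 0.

At x = 0 the one-sided limits are φ(0^-) = -2 and φ(0^+) = -1.
By Dirichlet's theorem the series converges to their average, [(-2) + (-1)]/2 = -3/2.

-3/2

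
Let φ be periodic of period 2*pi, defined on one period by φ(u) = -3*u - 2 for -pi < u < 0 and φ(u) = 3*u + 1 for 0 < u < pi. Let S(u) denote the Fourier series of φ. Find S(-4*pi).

u = -4*pi differs from u = 0 by -2 full period(s), and the series is 2*pi-periodic.
At u = 0 the one-sided limits are φ(0^-) = -2 and φ(0^+) = 1.
By Dirichlet's theorem the series converges to their average, [(-2) + (1)]/2 = -1/2.

-1/2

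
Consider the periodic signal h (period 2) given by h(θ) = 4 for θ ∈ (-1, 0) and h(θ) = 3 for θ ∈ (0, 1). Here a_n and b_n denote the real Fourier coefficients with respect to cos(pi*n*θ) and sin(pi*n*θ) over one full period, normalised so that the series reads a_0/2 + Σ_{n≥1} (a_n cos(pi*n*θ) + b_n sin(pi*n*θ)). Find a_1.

a_1 = ∫_{-1}^{1} h(θ) cos(pi*θ) dθ.
Split the integral at the breakpoints.
Directly, an antiderivative of (4) cos(pi*θ) is 4*sin(pi*θ)/pi; evaluating from -1 to 0: ∫_{-1}^{0} (4) cos(pi*θ) dθ = (0) - (0) = 0.
Directly, an antiderivative of (3) cos(pi*θ) is 3*sin(pi*θ)/pi; evaluating from 0 to 1: ∫_{0}^{1} (3) cos(pi*θ) dθ = (0) - (0) = 0.
Summing the pieces gives a_1 = 0.

0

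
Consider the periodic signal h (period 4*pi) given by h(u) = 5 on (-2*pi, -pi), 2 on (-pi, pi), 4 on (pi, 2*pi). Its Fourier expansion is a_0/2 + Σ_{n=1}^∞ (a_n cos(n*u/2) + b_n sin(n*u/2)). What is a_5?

-1/pi

a_5 = (1/(2*pi)) ∫_{-2*pi}^{2*pi} h(u) cos(5*u/2) du.
Split the integral at the breakpoints.
Directly, an antiderivative of (5) cos(5*u/2) is 2*sin(5*u/2); evaluating from -2*pi to -pi: ∫_{-2*pi}^{-pi} (5) cos(5*u/2) du = (-2) - (0) = -2.
Directly, an antiderivative of (2) cos(5*u/2) is 4*sin(5*u/2)/5; evaluating from -pi to pi: ∫_{-pi}^{pi} (2) cos(5*u/2) du = (4/5) - (-4/5) = 8/5.
Directly, an antiderivative of (4) cos(5*u/2) is 8*sin(5*u/2)/5; evaluating from pi to 2*pi: ∫_{pi}^{2*pi} (4) cos(5*u/2) du = (0) - (8/5) = -8/5.
Summing the pieces and multiplying by (1/(2*pi)) gives a_5 = -1/pi.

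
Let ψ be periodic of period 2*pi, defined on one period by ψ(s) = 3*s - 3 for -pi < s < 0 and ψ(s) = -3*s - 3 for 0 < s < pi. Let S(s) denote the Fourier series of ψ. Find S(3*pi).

s = 3*pi differs from s = -pi by 2 full period(s), and the series is 2*pi-periodic.
ψ is continuous at s = -pi with value -3*pi - 3, so the series converges to -3*pi - 3 there.

-3*pi - 3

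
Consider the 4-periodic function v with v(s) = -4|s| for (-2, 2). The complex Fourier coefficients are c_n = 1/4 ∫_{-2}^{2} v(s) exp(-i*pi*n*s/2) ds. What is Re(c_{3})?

16/(9*pi**2)

Since v is real-valued, Re(c_{3}) = 1/4 ∫_{-2}^{2} v(s) cos(3*pi*s/2) ds = a_{3}/2.
v is even and cos(3*pi*s/2) is even, so the integrand is even: ∫_{-2}^{2} v(s) cos(3*pi*s/2) ds = 2∫_0^{2} v(s) cos(3*pi*s/2) ds.
Integrating by parts (boundary term plus one more integral), an antiderivative of (-4*s) cos(3*pi*s/2) is -8*s*sin(3*pi*s/2)/(3*pi) - 16*cos(3*pi*s/2)/(9*pi**2); evaluating from 0 to 2: ∫_{0}^{2} (-4*s) cos(3*pi*s/2) ds = (16/(9*pi**2)) - (-16/(9*pi**2)) = 32/(9*pi**2).
So ∫_{-2}^{2} v(s) cos(3*pi*s/2) ds = 64/(9*pi**2).
Hence Re(c_{3}) = (1/4)·(64/(9*pi**2)) = 16/(9*pi**2).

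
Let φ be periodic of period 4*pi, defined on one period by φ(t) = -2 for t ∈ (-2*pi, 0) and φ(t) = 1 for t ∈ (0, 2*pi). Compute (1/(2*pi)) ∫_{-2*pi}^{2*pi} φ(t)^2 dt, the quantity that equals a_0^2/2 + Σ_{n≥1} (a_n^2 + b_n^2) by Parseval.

5

(1/(2*pi)) ∫_{-2*pi}^{2*pi} φ(t)^2 dt = (1/(2*pi)) · (10*pi) = 5.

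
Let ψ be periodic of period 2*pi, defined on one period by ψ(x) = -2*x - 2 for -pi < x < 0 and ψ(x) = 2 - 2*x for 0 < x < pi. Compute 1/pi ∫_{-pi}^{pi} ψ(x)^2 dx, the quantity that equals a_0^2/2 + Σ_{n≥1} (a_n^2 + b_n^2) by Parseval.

1/pi ∫_{-pi}^{pi} ψ(x)^2 dx = 1/pi · (8*pi*(-3*pi + 3 + pi**2)/3) = -8*pi + 8 + 8*pi**2/3.

-8*pi + 8 + 8*pi**2/3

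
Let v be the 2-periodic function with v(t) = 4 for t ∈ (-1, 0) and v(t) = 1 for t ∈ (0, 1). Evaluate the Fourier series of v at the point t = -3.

t = -3 differs from t = -1 by -1 full period(s), and the series is 2-periodic.
At t = -1 the one-sided limits are v(-1^-) = 1 and v(-1^+) = 4.
By Dirichlet's theorem the series converges to their average, [(1) + (4)]/2 = 5/2.

5/2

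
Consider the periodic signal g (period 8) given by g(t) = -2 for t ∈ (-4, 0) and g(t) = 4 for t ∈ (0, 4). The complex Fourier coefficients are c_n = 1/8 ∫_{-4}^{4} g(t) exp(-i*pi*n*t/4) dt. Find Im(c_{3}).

Since g is real-valued, Im(c_{3}) = -1/8 ∫_{-4}^{4} g(t) sin(3*pi*t/4) dt = -b_{3}/2.
Split the integral at the breakpoints.
Directly, an antiderivative of (-2) sin(3*pi*t/4) is 8*cos(3*pi*t/4)/(3*pi); evaluating from -4 to 0: ∫_{-4}^{0} (-2) sin(3*pi*t/4) dt = (8/(3*pi)) - (-8/(3*pi)) = 16/(3*pi).
Directly, an antiderivative of (4) sin(3*pi*t/4) is -16*cos(3*pi*t/4)/(3*pi); evaluating from 0 to 4: ∫_{0}^{4} (4) sin(3*pi*t/4) dt = (16/(3*pi)) - (-16/(3*pi)) = 32/(3*pi).
So ∫_{-4}^{4} g(t) sin(3*pi*t/4) dt = 16/pi.
Hence Im(c_{3}) = (-1/8)·(16/pi) = -2/pi.

-2/pi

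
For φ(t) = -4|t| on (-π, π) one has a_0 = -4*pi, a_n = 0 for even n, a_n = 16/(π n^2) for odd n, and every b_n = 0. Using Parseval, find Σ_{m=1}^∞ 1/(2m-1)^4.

pi**4/96

Parseval: a_0^2/2 + Σ a_n^2 = (1/π) ∫_{-π}^{π} φ(t)^2 dt = 32*pi**2/3.
Subtract a_0^2/2 = 8*pi**2: Σ a_n^2 = 8*pi**2/3.
Only odd n contribute, with a_n^2 = 256/(π^2 n^4), so Σ_{m≥1} 1/(2m-1)^4 = π^2·(8*pi**2/3)/256 = pi**4/96.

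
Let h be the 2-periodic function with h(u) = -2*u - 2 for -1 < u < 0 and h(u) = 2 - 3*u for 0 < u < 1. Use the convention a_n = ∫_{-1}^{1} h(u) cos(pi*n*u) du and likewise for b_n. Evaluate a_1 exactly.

a_1 = ∫_{-1}^{1} h(u) cos(pi*u) du.
Split the integral at the breakpoints.
Integrating by parts (boundary term plus one more integral), an antiderivative of (-2*u - 2) cos(pi*u) is -2*u*sin(pi*u)/pi - 2*sin(pi*u)/pi - 2*cos(pi*u)/pi**2; evaluating from -1 to 0: ∫_{-1}^{0} (-2*u - 2) cos(pi*u) du = (-2/pi**2) - (2/pi**2) = -4/pi**2.
Integrating by parts (boundary term plus one more integral), an antiderivative of (2 - 3*u) cos(pi*u) is -3*u*sin(pi*u)/pi + 2*sin(pi*u)/pi - 3*cos(pi*u)/pi**2; evaluating from 0 to 1: ∫_{0}^{1} (2 - 3*u) cos(pi*u) du = (3/pi**2) - (-3/pi**2) = 6/pi**2.
Summing the pieces gives a_1 = 2/pi**2.

2/pi**2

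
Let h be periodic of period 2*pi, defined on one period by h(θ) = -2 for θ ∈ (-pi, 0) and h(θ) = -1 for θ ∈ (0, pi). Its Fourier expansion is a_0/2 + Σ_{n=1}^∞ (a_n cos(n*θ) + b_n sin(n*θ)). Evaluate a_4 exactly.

0

a_4 = 1/pi ∫_{-pi}^{pi} h(θ) cos(4*θ) dθ.
Split the integral at the breakpoints.
Directly, an antiderivative of (-2) cos(4*θ) is -sin(4*θ)/2; evaluating from -pi to 0: ∫_{-pi}^{0} (-2) cos(4*θ) dθ = (0) - (0) = 0.
Directly, an antiderivative of (-1) cos(4*θ) is -sin(4*θ)/4; evaluating from 0 to pi: ∫_{0}^{pi} (-1) cos(4*θ) dθ = (0) - (0) = 0.
Summing the pieces and multiplying by (1/pi) gives a_4 = 0.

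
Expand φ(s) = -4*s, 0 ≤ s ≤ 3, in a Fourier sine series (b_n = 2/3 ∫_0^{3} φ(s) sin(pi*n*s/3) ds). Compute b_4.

b_4 = 2/3 ∫_0^{3} (-4*s) sin(4*pi*s/3) ds.
Integrating by parts (boundary term plus one more integral), an antiderivative of (-4*s) sin(4*pi*s/3) is 3*s*cos(4*pi*s/3)/pi - 9*sin(4*pi*s/3)/(4*pi**2); evaluating from 0 to 3: ∫_{0}^{3} (-4*s) sin(4*pi*s/3) ds = (9/pi) - (0) = 9/pi.
Hence b_4 = (2/3)·(9/pi) = 6/pi.

6/pi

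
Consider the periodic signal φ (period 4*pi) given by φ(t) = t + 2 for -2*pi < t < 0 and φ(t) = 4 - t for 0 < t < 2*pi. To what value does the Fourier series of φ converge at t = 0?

3

At t = 0 the one-sided limits are φ(0^-) = 2 and φ(0^+) = 4.
By Dirichlet's theorem the series converges to their average, [(2) + (4)]/2 = 3.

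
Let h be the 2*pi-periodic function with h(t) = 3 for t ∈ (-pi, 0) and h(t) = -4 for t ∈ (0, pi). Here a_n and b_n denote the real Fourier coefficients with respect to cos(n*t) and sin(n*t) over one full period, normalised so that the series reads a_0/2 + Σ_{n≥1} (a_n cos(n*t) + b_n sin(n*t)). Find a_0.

a_0 = 1/pi ∫_{-pi}^{pi} h(t) dt = 1/pi · (-pi) = -1.

-1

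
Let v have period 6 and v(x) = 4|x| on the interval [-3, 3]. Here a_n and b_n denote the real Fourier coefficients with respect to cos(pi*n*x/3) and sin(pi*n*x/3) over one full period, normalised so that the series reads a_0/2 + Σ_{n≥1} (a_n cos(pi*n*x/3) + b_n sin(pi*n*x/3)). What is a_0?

12

a_0 = 1/3 ∫_{-3}^{3} v(x) dx = 1/3 · (36) = 12.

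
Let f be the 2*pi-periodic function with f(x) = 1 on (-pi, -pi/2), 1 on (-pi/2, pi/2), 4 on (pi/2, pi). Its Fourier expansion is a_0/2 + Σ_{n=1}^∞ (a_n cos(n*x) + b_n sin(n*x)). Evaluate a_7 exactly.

3/(7*pi)

a_7 = 1/pi ∫_{-pi}^{pi} f(x) cos(7*x) dx.
Split the integral at the breakpoints.
Directly, an antiderivative of (1) cos(7*x) is sin(7*x)/7; evaluating from -pi to -pi/2: ∫_{-pi}^{-pi/2} (1) cos(7*x) dx = (1/7) - (0) = 1/7.
Directly, an antiderivative of (1) cos(7*x) is sin(7*x)/7; evaluating from -pi/2 to pi/2: ∫_{-pi/2}^{pi/2} (1) cos(7*x) dx = (-1/7) - (1/7) = -2/7.
Directly, an antiderivative of (4) cos(7*x) is 4*sin(7*x)/7; evaluating from pi/2 to pi: ∫_{pi/2}^{pi} (4) cos(7*x) dx = (0) - (-4/7) = 4/7.
Summing the pieces and multiplying by (1/pi) gives a_7 = 3/(7*pi).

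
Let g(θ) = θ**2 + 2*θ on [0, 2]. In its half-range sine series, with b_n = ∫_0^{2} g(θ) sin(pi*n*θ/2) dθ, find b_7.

b_7 = ∫_0^{2} (θ**2 + 2*θ) sin(7*pi*θ/2) dθ.
Integrating by parts twice (tabular method), an antiderivative of (θ**2 + 2*θ) sin(7*pi*θ/2) is -2*θ**2*cos(7*pi*θ/2)/(7*pi) + 8*θ*sin(7*pi*θ/2)/(49*pi**2) - 4*θ*cos(7*pi*θ/2)/(7*pi) + 8*sin(7*pi*θ/2)/(49*pi**2) + 16*cos(7*pi*θ/2)/(343*pi**3); evaluating from 0 to 2: ∫_{0}^{2} (θ**2 + 2*θ) sin(7*pi*θ/2) dθ = (16*(-1 + 49*pi**2)/(343*pi**3)) - (16/(343*pi**3)) = 16*(-2 + 49*pi**2)/(343*pi**3).
Hence b_7 = 16*(-2 + 49*pi**2)/(343*pi**3).

16*(-2 + 49*pi**2)/(343*pi**3)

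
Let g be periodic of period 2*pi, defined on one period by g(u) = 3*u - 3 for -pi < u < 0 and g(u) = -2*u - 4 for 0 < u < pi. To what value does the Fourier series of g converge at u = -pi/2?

g is continuous at u = -pi/2 with value -3*pi/2 - 3, so the series converges to -3*pi/2 - 3 there.

-3*pi/2 - 3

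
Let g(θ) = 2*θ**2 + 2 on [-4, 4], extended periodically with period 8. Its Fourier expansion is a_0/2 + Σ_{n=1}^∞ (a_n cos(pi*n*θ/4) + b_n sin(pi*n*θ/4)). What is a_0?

76/3

a_0 = 1/4 ∫_{-4}^{4} g(θ) dθ = 1/4 · (304/3) = 76/3.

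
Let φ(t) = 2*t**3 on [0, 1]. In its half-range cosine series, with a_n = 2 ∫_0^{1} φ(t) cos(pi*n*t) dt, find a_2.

a_2 = 2 ∫_0^{1} (2*t**3) cos(2*pi*t) dt.
Integrating by parts three times (tabular method), an antiderivative of (2*t**3) cos(2*pi*t) is t**3*sin(2*pi*t)/pi + 3*t**2*cos(2*pi*t)/(2*pi**2) - 3*t*sin(2*pi*t)/(2*pi**3) - 3*cos(2*pi*t)/(4*pi**4); evaluating from 0 to 1: ∫_{0}^{1} (2*t**3) cos(2*pi*t) dt = (3*(-1 + 2*pi**2)/(4*pi**4)) - (-3/(4*pi**4)) = 3/(2*pi**2).
Hence a_2 = 2·(3/(2*pi**2)) = 3/pi**2.

3/pi**2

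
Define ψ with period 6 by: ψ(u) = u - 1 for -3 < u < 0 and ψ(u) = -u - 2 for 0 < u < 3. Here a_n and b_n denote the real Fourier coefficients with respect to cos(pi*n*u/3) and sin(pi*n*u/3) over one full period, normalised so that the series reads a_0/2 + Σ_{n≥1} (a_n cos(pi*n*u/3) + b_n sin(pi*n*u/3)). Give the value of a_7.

12/(49*pi**2)

a_7 = 1/3 ∫_{-3}^{3} ψ(u) cos(7*pi*u/3) du.
Split the integral at the breakpoints.
Integrating by parts (boundary term plus one more integral), an antiderivative of (u - 1) cos(7*pi*u/3) is 3*u*sin(7*pi*u/3)/(7*pi) - 3*sin(7*pi*u/3)/(7*pi) + 9*cos(7*pi*u/3)/(49*pi**2); evaluating from -3 to 0: ∫_{-3}^{0} (u - 1) cos(7*pi*u/3) du = (9/(49*pi**2)) - (-9/(49*pi**2)) = 18/(49*pi**2).
Integrating by parts (boundary term plus one more integral), an antiderivative of (-u - 2) cos(7*pi*u/3) is -3*u*sin(7*pi*u/3)/(7*pi) - 6*sin(7*pi*u/3)/(7*pi) - 9*cos(7*pi*u/3)/(49*pi**2); evaluating from 0 to 3: ∫_{0}^{3} (-u - 2) cos(7*pi*u/3) du = (9/(49*pi**2)) - (-9/(49*pi**2)) = 18/(49*pi**2).
Summing the pieces and multiplying by (1/3) gives a_7 = 12/(49*pi**2).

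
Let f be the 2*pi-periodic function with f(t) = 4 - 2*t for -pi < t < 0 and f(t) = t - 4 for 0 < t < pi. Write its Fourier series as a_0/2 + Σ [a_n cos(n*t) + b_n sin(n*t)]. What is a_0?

a_0 = 1/pi ∫_{-pi}^{pi} f(t) dt = 1/pi · (3*pi**2/2) = 3*pi/2.

3*pi/2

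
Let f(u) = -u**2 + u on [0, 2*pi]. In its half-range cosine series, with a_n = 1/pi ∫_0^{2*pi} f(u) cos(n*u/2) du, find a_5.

a_5 = 1/pi ∫_0^{2*pi} (-u**2 + u) cos(5*u/2) du.
Integrating by parts twice (tabular method), an antiderivative of (-u**2 + u) cos(5*u/2) is -2*u**2*sin(5*u/2)/5 + 2*u*sin(5*u/2)/5 - 8*u*cos(5*u/2)/25 + 16*sin(5*u/2)/125 + 4*cos(5*u/2)/25; evaluating from 0 to 2*pi: ∫_{0}^{2*pi} (-u**2 + u) cos(5*u/2) du = (-4/25 + 16*pi/25) - (4/25) = -8/25 + 16*pi/25.
Hence a_5 = (1/pi)·(-8/25 + 16*pi/25) = 8*(-1 + 2*pi)/(25*pi).

8*(-1 + 2*pi)/(25*pi)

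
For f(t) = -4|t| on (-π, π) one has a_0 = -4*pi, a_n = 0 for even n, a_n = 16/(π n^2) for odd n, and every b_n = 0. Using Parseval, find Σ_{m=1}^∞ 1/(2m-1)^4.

Parseval: a_0^2/2 + Σ a_n^2 = (1/π) ∫_{-π}^{π} f(t)^2 dt = 32*pi**2/3.
Subtract a_0^2/2 = 8*pi**2: Σ a_n^2 = 8*pi**2/3.
Only odd n contribute, with a_n^2 = 256/(π^2 n^4), so Σ_{m≥1} 1/(2m-1)^4 = π^2·(8*pi**2/3)/256 = pi**4/96.

pi**4/96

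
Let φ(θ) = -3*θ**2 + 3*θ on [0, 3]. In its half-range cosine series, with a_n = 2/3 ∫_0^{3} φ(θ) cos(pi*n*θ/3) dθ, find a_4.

a_4 = 2/3 ∫_0^{3} (-3*θ**2 + 3*θ) cos(4*pi*θ/3) dθ.
Integrating by parts twice (tabular method), an antiderivative of (-3*θ**2 + 3*θ) cos(4*pi*θ/3) is -9*θ**2*sin(4*pi*θ/3)/(4*pi) + 9*θ*sin(4*pi*θ/3)/(4*pi) - 27*θ*cos(4*pi*θ/3)/(8*pi**2) + 81*sin(4*pi*θ/3)/(32*pi**3) + 27*cos(4*pi*θ/3)/(16*pi**2); evaluating from 0 to 3: ∫_{0}^{3} (-3*θ**2 + 3*θ) cos(4*pi*θ/3) dθ = (-135/(16*pi**2)) - (27/(16*pi**2)) = -81/(8*pi**2).
Hence a_4 = (2/3)·(-81/(8*pi**2)) = -27/(4*pi**2).

-27/(4*pi**2)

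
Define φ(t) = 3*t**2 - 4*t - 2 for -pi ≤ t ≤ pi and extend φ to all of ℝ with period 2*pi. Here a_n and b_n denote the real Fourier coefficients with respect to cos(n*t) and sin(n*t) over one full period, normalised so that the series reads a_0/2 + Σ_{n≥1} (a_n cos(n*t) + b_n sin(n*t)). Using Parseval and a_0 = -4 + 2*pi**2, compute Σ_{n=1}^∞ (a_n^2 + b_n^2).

Parseval: a_0^2/2 + Σ_{n≥1} (a_n^2+b_n^2) = 1/pi ∫_{-pi}^{pi} φ(t)^2 dt = 8 + 8*pi**2/3 + 18*pi**4/5.
Subtract a_0^2/2 = 2*(2 - pi**2)**2: Σ (a_n^2+b_n^2) = 8*pi**2*(20 + 3*pi**2)/15.

8*pi**2*(20 + 3*pi**2)/15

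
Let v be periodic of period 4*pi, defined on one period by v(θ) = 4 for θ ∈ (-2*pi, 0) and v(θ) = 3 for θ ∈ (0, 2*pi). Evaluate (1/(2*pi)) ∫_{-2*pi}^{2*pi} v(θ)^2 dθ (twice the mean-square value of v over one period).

(1/(2*pi)) ∫_{-2*pi}^{2*pi} v(θ)^2 dθ = (1/(2*pi)) · (50*pi) = 25.

25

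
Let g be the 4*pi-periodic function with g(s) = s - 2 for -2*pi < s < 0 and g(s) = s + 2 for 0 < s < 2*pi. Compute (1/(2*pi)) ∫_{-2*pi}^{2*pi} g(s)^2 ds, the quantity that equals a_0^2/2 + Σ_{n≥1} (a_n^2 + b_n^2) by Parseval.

(1/(2*pi)) ∫_{-2*pi}^{2*pi} g(s)^2 ds = (1/(2*pi)) · (16*pi*(3 + 3*pi + pi**2)/3) = 8 + 8*pi + 8*pi**2/3.

8 + 8*pi + 8*pi**2/3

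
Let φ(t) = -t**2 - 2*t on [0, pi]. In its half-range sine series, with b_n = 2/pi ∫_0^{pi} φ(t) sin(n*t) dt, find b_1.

-2*pi - 4 + 8/pi

b_1 = 2/pi ∫_0^{pi} (-t**2 - 2*t) sin(t) dt.
Integrating by parts twice (tabular method), an antiderivative of (-t**2 - 2*t) sin(t) is t**2*cos(t) - 2*t*sin(t) + 2*t*cos(t) - 2*sin(t) - 2*cos(t); evaluating from 0 to pi: ∫_{0}^{pi} (-t**2 - 2*t) sin(t) dt = (-pi**2 - 2*pi + 2) - (-2) = -pi**2 - 2*pi + 4.
Hence b_1 = (2/pi)·(-pi**2 - 2*pi + 4) = -2*pi - 4 + 8/pi.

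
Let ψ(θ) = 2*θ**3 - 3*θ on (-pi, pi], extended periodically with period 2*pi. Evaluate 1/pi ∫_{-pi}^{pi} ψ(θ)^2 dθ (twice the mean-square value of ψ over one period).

2*pi**2*(-84*pi**2 + 105 + 20*pi**4)/35

1/pi ∫_{-pi}^{pi} ψ(θ)^2 dθ = 1/pi · (2*pi**3*(-84*pi**2 + 105 + 20*pi**4)/35) = 2*pi**2*(-84*pi**2 + 105 + 20*pi**4)/35.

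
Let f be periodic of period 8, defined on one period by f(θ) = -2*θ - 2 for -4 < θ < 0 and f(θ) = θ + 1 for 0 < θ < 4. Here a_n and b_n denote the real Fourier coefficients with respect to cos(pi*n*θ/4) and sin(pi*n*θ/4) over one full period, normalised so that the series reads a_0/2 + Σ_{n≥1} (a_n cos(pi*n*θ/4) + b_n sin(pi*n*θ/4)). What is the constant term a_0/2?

a_0 = 1/4 ∫_{-4}^{4} f(θ) dθ = 1/4 · (20) = 5.
So the constant term a_0/2 = 5/2.

5/2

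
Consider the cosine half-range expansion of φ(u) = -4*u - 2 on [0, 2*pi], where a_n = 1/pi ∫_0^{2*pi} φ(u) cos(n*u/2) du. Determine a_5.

a_5 = 1/pi ∫_0^{2*pi} (-4*u - 2) cos(5*u/2) du.
Integrating by parts (boundary term plus one more integral), an antiderivative of (-4*u - 2) cos(5*u/2) is -8*u*sin(5*u/2)/5 - 4*sin(5*u/2)/5 - 16*cos(5*u/2)/25; evaluating from 0 to 2*pi: ∫_{0}^{2*pi} (-4*u - 2) cos(5*u/2) du = (16/25) - (-16/25) = 32/25.
Hence a_5 = (1/pi)·(32/25) = 32/(25*pi).

32/(25*pi)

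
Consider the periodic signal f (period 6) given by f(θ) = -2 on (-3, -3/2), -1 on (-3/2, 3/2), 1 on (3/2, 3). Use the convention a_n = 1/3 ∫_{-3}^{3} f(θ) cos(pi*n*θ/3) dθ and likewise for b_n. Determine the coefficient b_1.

b_1 = 1/3 ∫_{-3}^{3} f(θ) sin(pi*θ/3) dθ.
Split the integral at the breakpoints.
Directly, an antiderivative of (-2) sin(pi*θ/3) is 6*cos(pi*θ/3)/pi; evaluating from -3 to -3/2: ∫_{-3}^{-3/2} (-2) sin(pi*θ/3) dθ = (0) - (-6/pi) = 6/pi.
Directly, an antiderivative of (-1) sin(pi*θ/3) is 3*cos(pi*θ/3)/pi; evaluating from -3/2 to 3/2: ∫_{-3/2}^{3/2} (-1) sin(pi*θ/3) dθ = (0) - (0) = 0.
Directly, an antiderivative of (1) sin(pi*θ/3) is -3*cos(pi*θ/3)/pi; evaluating from 3/2 to 3: ∫_{3/2}^{3} (1) sin(pi*θ/3) dθ = (3/pi) - (0) = 3/pi.
Summing the pieces and multiplying by (1/3) gives b_1 = 3/pi.

3/pi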